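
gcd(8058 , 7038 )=102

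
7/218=7/218 = 0.03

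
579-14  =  565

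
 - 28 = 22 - 50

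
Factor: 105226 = 2^1*11^1*4783^1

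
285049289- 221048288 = 64001001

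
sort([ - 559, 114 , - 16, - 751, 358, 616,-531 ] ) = [ - 751, - 559, - 531, - 16, 114, 358, 616]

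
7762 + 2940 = 10702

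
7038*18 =126684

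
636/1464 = 53/122 = 0.43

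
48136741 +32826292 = 80963033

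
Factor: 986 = 2^1*17^1 * 29^1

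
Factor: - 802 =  - 2^1*401^1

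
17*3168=53856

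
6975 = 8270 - 1295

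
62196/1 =62196=   62196.00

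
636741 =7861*81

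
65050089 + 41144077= 106194166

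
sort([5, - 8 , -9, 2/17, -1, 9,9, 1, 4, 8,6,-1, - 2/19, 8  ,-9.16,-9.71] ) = [  -  9.71, - 9.16, - 9,  -  8, - 1,  -  1, - 2/19, 2/17, 1, 4, 5, 6, 8,  8, 9,  9]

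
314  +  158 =472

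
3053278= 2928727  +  124551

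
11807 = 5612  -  -6195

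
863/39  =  863/39 = 22.13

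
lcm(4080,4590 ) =36720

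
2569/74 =34  +  53/74 = 34.72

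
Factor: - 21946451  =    -  337^1*65123^1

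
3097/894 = 3097/894= 3.46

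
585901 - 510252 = 75649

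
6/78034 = 3/39017 = 0.00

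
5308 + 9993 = 15301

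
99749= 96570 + 3179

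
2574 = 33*78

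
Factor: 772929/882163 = 3^3  *  467^( - 1)*1889^( - 1)* 28627^1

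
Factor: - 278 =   -  2^1 * 139^1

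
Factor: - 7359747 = -3^1*23^1*106663^1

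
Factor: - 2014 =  - 2^1*19^1*53^1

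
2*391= 782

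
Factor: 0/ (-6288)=0 = 0^1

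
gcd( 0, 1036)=1036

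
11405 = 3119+8286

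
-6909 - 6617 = -13526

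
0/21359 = 0 = 0.00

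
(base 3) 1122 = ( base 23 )1l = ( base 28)1g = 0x2c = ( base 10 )44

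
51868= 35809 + 16059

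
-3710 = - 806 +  - 2904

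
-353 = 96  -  449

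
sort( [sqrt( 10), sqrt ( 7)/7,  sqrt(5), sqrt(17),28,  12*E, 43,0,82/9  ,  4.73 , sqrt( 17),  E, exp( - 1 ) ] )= [ 0,exp( - 1), sqrt( 7 )/7, sqrt( 5 ), E , sqrt (10),sqrt( 17), sqrt( 17) , 4.73,82/9,28 , 12*E,43]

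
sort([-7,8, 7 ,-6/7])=[  -  7, - 6/7,7,  8]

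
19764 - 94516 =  - 74752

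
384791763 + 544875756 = 929667519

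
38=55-17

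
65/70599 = 65/70599 = 0.00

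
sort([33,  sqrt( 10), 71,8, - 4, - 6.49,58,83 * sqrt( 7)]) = [- 6.49, - 4,sqrt(10 ),  8,33, 58, 71, 83*sqrt( 7) ]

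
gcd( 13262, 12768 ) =38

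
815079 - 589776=225303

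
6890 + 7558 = 14448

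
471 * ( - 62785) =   -  29571735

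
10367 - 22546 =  - 12179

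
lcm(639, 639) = 639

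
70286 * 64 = 4498304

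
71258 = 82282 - 11024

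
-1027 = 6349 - 7376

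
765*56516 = 43234740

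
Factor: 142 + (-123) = 19^1 = 19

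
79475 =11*7225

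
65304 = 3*21768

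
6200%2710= 780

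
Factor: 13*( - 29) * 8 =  - 2^3*13^1*29^1=   - 3016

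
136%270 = 136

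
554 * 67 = 37118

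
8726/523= 16 + 358/523 =16.68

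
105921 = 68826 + 37095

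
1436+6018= 7454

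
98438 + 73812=172250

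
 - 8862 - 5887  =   - 14749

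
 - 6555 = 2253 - 8808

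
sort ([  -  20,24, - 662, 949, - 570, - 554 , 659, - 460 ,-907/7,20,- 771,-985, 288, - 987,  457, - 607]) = [ - 987 , - 985, - 771, - 662, - 607,  -  570,-554, - 460, - 907/7,-20, 20,24,288, 457,659,949 ]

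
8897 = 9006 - 109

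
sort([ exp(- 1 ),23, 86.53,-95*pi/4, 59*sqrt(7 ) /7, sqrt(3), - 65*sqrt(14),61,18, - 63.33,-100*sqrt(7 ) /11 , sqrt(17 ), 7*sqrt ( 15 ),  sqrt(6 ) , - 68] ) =[ - 65*sqrt( 14 )  , - 95*pi/4, - 68, - 63.33,-100*sqrt( 7) /11 , exp( - 1),sqrt(3), sqrt( 6 ), sqrt(17) , 18,59* sqrt(7)/7,23,7*sqrt( 15),61, 86.53 ]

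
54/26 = 27/13 = 2.08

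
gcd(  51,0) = 51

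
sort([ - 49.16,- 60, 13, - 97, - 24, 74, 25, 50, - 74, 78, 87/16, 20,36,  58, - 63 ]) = [ - 97, - 74, - 63, -60, - 49.16, - 24, 87/16 , 13, 20,25,36, 50,58,74 , 78 ] 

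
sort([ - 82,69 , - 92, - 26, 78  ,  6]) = [ - 92,-82, - 26,  6, 69, 78] 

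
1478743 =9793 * 151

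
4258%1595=1068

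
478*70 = 33460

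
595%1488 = 595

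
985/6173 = 985/6173 = 0.16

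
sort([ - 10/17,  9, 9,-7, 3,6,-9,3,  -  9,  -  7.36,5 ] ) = [  -  9, - 9, - 7.36, - 7, - 10/17, 3,3, 5, 6, 9, 9 ] 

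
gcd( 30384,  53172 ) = 7596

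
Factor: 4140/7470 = 2^1  *23^1 * 83^(-1 ) = 46/83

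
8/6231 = 8/6231 = 0.00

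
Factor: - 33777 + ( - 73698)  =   - 107475  =  - 3^1 * 5^2*1433^1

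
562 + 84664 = 85226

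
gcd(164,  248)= 4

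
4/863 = 4/863 = 0.00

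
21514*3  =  64542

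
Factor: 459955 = 5^1 * 67^1*1373^1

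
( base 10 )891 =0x37B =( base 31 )SN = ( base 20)24b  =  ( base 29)11L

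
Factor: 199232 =2^6 * 11^1 *283^1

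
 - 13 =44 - 57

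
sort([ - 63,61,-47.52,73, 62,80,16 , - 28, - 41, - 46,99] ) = [ - 63, - 47.52, - 46, -41, - 28,16,61, 62, 73, 80,99]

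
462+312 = 774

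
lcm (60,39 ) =780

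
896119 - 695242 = 200877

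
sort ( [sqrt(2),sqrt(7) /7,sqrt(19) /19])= [ sqrt (19 ) /19,sqrt ( 7)/7,sqrt (2)] 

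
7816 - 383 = 7433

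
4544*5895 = 26786880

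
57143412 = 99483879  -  42340467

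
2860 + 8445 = 11305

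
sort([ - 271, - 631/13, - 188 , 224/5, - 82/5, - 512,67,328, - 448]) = [- 512, - 448,- 271, - 188, - 631/13,- 82/5,224/5, 67, 328 ] 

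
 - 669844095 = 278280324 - 948124419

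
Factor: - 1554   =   - 2^1*3^1 *7^1*37^1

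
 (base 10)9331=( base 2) 10010001110011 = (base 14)3587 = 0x2473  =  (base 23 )HEG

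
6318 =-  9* ( - 702)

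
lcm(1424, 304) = 27056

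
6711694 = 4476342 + 2235352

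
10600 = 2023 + 8577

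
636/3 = 212 = 212.00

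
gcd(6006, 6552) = 546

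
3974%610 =314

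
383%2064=383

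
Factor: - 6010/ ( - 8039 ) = 2^1*5^1*601^1*8039^( - 1 ) 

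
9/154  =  9/154=0.06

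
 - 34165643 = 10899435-45065078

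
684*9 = 6156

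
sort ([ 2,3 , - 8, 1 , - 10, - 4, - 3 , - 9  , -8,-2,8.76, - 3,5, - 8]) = [ - 10, - 9,-8 ,- 8 , - 8,-4, - 3, - 3 ,-2,  1, 2, 3,5, 8.76 ] 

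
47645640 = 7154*6660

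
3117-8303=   -  5186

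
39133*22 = 860926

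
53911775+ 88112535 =142024310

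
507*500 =253500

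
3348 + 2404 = 5752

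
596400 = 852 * 700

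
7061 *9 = 63549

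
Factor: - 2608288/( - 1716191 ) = 2^5*23^(  -  1)*29^( - 1) * 31^( -1)*83^( - 1 )*81509^1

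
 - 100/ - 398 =50/199 = 0.25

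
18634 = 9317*2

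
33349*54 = 1800846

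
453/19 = 23 + 16/19 = 23.84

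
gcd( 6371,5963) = 1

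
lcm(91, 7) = 91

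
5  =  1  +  4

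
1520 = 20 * 76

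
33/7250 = 33/7250 = 0.00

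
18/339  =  6/113 = 0.05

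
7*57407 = 401849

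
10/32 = 5/16 = 0.31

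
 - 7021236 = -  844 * 8319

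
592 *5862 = 3470304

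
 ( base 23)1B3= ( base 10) 785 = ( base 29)r2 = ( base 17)2c3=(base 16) 311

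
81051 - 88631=  -  7580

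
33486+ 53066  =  86552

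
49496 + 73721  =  123217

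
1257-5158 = -3901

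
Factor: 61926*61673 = 2^1*3^1 * 10321^1 * 61673^1 = 3819162198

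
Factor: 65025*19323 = 3^4 * 5^2*17^2*19^1*113^1 = 1256478075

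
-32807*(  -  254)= 8332978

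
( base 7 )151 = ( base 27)34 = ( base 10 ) 85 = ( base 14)61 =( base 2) 1010101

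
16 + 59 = 75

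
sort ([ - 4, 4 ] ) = [-4,4 ] 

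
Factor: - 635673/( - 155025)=3^ (-1 ) * 5^( - 2)*13^( - 1)*53^( - 1)*211891^1 = 211891/51675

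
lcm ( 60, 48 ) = 240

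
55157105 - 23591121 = 31565984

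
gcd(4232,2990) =46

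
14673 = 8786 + 5887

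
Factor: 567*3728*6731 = 14227826256 = 2^4*3^4 * 7^1 *53^1 * 127^1*233^1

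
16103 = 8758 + 7345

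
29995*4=119980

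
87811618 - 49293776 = 38517842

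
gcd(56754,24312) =6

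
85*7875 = 669375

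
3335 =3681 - 346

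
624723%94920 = 55203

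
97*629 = 61013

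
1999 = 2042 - 43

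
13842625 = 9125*1517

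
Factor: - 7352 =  - 2^3 * 919^1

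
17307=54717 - 37410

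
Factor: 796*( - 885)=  - 704460= - 2^2*3^1*5^1*59^1*199^1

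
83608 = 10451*8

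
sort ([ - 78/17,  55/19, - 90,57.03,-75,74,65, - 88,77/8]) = [ -90 , - 88, - 75 , - 78/17, 55/19,77/8,  57.03,65 , 74]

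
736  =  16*46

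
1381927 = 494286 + 887641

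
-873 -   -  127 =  -746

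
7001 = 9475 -2474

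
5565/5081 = 1 + 484/5081 = 1.10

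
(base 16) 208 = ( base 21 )13g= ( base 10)520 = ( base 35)eu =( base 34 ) fa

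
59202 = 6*9867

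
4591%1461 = 208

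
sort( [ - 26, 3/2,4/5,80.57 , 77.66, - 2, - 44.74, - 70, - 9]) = [ - 70, - 44.74, - 26, - 9,- 2,  4/5,3/2  ,  77.66,80.57]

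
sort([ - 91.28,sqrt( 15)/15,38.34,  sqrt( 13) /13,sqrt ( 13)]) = [  -  91.28 , sqrt(15 )/15, sqrt( 13 ) /13,sqrt(13),  38.34 ]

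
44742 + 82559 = 127301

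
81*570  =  46170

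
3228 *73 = 235644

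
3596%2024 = 1572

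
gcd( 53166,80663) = 1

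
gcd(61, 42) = 1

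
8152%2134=1750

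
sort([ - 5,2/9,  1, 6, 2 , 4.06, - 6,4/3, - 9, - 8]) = [ - 9, - 8, - 6, - 5,2/9, 1,4/3, 2,4.06 , 6 ] 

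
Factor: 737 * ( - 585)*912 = -393204240=-2^4  *3^3 *5^1 * 11^1 * 13^1 * 19^1*67^1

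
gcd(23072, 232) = 8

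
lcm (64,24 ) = 192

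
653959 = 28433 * 23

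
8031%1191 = 885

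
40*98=3920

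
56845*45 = 2558025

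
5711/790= 5711/790 = 7.23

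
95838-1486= 94352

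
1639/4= 409 + 3/4 = 409.75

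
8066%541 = 492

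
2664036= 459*5804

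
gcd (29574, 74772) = 558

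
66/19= 3 + 9/19=3.47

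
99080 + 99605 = 198685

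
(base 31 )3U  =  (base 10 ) 123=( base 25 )4N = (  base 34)3l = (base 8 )173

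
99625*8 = 797000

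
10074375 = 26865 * 375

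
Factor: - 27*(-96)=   2^5*3^4=2592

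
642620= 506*1270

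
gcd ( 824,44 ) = 4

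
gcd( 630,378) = 126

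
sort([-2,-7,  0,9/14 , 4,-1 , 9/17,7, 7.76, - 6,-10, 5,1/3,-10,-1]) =[ - 10, - 10,-7,  -  6,- 2,-1,- 1,0, 1/3,9/17, 9/14, 4,5, 7,  7.76]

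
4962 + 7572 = 12534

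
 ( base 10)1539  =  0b11000000011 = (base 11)117a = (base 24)2G3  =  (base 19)450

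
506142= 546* 927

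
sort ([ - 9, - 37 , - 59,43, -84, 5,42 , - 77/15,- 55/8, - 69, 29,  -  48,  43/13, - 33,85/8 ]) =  [ -84, -69,-59, - 48, - 37,-33, - 9, - 55/8,-77/15,43/13, 5,85/8,29,42,43]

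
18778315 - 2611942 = 16166373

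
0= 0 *91692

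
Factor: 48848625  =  3^2*5^3 * 7^1 * 6203^1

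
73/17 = 4 + 5/17 = 4.29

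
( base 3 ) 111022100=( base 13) 4554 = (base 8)22746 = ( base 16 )25e6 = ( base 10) 9702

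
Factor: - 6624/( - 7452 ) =2^3 * 3^ (  -  2) = 8/9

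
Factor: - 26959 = -26959^1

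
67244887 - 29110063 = 38134824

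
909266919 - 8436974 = 900829945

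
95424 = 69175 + 26249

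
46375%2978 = 1705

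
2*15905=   31810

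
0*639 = 0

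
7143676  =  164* 43559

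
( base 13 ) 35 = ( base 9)48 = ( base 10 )44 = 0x2c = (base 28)1g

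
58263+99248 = 157511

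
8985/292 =8985/292 = 30.77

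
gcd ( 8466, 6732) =102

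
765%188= 13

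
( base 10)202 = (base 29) 6s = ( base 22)94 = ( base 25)82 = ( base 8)312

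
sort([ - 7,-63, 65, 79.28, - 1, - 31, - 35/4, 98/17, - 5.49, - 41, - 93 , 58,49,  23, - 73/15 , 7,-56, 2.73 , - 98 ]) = [ - 98, - 93, - 63 , - 56,  -  41, - 31, - 35/4 ,-7, - 5.49,- 73/15,  -  1,2.73, 98/17, 7,  23,  49,58, 65,  79.28]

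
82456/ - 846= - 41228/423= - 97.47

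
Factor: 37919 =7^1*5417^1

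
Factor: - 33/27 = -3^(-2 )*11^1 = -11/9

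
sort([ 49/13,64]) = [49/13,64 ]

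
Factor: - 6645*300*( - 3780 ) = 7535430000=2^4*3^5*5^4*7^1 * 443^1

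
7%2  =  1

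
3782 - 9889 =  - 6107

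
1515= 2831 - 1316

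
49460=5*9892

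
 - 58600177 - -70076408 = 11476231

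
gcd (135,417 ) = 3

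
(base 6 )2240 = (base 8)1020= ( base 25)l3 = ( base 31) H1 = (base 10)528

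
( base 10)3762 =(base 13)1935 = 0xEB2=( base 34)38M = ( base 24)6ci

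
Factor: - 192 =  -2^6*3^1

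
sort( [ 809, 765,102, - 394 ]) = [ - 394, 102, 765,809]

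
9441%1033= 144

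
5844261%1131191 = 188306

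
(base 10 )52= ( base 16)34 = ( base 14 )3a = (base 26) 20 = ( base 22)28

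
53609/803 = 66+ 611/803 = 66.76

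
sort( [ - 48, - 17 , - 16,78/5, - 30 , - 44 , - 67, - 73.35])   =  [ - 73.35,-67, - 48, -44, - 30, - 17,-16,78/5 ] 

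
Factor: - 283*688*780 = -2^6*3^1*5^1*13^1*43^1 *283^1 = - 151869120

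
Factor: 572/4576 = 2^( - 3 ) = 1/8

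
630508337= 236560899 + 393947438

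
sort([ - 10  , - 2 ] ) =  [ - 10, -2]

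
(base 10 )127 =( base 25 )52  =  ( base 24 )57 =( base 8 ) 177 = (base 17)78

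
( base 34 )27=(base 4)1023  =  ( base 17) 47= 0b1001011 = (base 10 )75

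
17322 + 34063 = 51385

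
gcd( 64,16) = 16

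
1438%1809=1438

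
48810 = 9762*5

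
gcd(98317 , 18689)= 1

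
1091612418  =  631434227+460178191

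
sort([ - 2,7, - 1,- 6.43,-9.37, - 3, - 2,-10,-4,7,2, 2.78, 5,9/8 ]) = [ -10,  -  9.37, - 6.43,-4, - 3, - 2,  -  2,  -  1, 9/8,  2, 2.78,  5,7, 7] 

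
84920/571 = 84920/571 = 148.72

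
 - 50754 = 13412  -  64166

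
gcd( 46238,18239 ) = 61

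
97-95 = 2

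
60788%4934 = 1580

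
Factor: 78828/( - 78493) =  - 2^2*3^1 * 53^ ( - 1)*1481^( - 1)*6569^1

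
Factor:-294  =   - 2^1*3^1*7^2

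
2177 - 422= 1755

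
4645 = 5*929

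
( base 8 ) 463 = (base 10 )307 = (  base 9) 371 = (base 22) DL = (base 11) 25A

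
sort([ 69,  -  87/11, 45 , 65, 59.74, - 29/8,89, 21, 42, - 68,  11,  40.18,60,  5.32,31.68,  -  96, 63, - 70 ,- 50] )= [  -  96, - 70, - 68, - 50, - 87/11,-29/8, 5.32,  11 , 21, 31.68,40.18, 42,45,  59.74,60,63,65, 69, 89]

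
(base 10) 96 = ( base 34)2S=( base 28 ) 3c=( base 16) 60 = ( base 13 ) 75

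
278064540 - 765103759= - 487039219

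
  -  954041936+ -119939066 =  - 1073981002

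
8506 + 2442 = 10948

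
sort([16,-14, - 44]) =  [ - 44, - 14,16] 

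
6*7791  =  46746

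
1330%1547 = 1330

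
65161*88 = 5734168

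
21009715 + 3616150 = 24625865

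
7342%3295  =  752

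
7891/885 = 8 + 811/885 = 8.92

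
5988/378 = 15 + 53/63=15.84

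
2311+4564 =6875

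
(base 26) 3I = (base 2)1100000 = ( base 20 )4g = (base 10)96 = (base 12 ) 80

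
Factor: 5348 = 2^2*7^1*191^1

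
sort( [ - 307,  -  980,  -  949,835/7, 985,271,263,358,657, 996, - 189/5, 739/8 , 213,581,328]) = [-980, - 949,-307, - 189/5,739/8,835/7,  213,263,271,328,358 , 581 , 657,985, 996 ]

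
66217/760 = 66217/760 = 87.13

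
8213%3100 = 2013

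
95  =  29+66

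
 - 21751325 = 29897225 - 51648550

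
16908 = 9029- - 7879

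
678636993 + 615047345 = 1293684338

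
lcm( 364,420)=5460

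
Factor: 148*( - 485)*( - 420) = 30147600 = 2^4*3^1* 5^2 * 7^1*37^1*97^1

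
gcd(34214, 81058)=2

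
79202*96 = 7603392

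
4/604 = 1/151 = 0.01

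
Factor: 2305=5^1 * 461^1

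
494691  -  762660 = -267969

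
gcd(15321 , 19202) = 1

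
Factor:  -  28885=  - 5^1*53^1*109^1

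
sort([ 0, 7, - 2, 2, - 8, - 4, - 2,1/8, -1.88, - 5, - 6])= [ - 8, - 6, - 5, - 4, - 2, - 2,-1.88, 0 , 1/8, 2, 7 ] 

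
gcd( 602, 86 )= 86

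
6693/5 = 1338 + 3/5 = 1338.60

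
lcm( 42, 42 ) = 42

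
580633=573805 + 6828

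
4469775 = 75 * 59597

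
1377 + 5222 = 6599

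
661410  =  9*73490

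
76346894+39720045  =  116066939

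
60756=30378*2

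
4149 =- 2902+7051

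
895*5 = 4475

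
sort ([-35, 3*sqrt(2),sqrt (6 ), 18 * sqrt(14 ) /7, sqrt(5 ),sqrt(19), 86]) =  [ - 35,sqrt(5 ), sqrt(6 ), 3*sqrt(2),  sqrt(19 ) , 18*sqrt( 14)/7,  86]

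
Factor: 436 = 2^2*109^1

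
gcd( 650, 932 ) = 2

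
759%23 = 0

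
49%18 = 13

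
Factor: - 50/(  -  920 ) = 2^ ( - 2)*5^1*23^(- 1 )=5/92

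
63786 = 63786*1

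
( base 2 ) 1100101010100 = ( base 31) 6n5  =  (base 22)d8g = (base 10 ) 6484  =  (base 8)14524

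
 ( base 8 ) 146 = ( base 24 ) 46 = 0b1100110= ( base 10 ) 102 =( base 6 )250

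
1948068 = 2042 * 954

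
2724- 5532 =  - 2808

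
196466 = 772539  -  576073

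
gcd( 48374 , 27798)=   2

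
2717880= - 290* ( - 9372)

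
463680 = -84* ( - 5520)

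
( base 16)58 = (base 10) 88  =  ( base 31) 2Q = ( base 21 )44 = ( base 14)64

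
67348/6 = 33674/3 = 11224.67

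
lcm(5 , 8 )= 40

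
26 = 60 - 34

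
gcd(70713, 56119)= 1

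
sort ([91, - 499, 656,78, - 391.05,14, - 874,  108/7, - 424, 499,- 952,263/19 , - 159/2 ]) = [ - 952,-874, - 499,  -  424, - 391.05, - 159/2,263/19,14, 108/7 , 78,91,499, 656 ]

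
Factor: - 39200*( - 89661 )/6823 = 3514711200/6823=2^5*3^1*5^2 * 7^2*11^2*13^1*19^1 *6823^( - 1)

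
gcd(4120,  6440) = 40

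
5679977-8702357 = - 3022380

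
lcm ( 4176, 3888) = 112752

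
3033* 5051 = 15319683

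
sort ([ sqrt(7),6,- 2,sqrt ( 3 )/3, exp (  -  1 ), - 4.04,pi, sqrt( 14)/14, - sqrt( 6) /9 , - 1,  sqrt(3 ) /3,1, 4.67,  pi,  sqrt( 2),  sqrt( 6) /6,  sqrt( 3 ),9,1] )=[ - 4.04,-2,- 1,  -  sqrt( 6)/9,  sqrt( 14 ) /14 , exp(-1 ), sqrt( 6 ) /6,  sqrt( 3 )/3, sqrt ( 3)/3,  1, 1, sqrt(2),sqrt(3), sqrt(7 ) , pi,pi, 4.67,6,9]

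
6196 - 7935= -1739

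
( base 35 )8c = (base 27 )am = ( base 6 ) 1204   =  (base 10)292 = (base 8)444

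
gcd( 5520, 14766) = 138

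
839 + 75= 914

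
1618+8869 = 10487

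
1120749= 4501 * 249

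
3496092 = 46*76002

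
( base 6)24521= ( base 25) 5ko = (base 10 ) 3649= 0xe41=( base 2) 111001000001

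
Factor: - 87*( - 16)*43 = 2^4*3^1*29^1 * 43^1 = 59856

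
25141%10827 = 3487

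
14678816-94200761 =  - 79521945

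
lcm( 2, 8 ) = 8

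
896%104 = 64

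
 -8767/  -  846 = 10 + 307/846 = 10.36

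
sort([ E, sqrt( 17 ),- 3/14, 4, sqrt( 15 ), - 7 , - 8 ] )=[ - 8, - 7, - 3/14,E, sqrt ( 15),  4, sqrt( 17) ] 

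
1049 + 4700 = 5749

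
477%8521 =477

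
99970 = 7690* 13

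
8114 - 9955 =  - 1841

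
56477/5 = 56477/5= 11295.40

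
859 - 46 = 813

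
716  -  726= - 10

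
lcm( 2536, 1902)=7608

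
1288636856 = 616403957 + 672232899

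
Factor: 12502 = 2^1 *7^1*19^1*47^1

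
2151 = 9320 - 7169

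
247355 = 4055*61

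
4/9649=4/9649 =0.00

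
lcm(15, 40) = 120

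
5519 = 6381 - 862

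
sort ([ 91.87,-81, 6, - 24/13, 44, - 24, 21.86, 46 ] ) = [ - 81,  -  24, - 24/13,  6,  21.86, 44,46,91.87 ] 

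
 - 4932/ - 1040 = 1233/260 = 4.74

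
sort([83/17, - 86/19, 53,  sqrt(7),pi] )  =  [ - 86/19 , sqrt(7),  pi,83/17, 53]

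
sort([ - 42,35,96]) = [  -  42 , 35,96]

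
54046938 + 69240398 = 123287336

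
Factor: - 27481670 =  - 2^1* 5^1*2748167^1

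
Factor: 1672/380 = 2^1 * 5^ ( - 1 )*11^1  =  22/5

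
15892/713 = 22 + 206/713  =  22.29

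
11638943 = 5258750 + 6380193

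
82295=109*755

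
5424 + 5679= 11103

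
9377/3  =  9377/3 = 3125.67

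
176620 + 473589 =650209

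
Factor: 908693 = 569^1*1597^1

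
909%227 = 1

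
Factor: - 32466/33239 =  - 2^1*3^1* 7^1*43^( - 1) = - 42/43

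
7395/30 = 493/2 = 246.50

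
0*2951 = 0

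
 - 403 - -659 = 256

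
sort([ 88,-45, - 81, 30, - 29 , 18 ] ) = [ - 81, - 45,-29, 18, 30 , 88 ] 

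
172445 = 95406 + 77039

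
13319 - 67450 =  - 54131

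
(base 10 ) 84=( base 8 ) 124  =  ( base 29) 2Q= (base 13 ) 66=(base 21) 40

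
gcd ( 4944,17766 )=6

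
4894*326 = 1595444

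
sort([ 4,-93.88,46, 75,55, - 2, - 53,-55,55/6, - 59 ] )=[- 93.88,- 59,-55, - 53,-2, 4 , 55/6, 46 , 55, 75]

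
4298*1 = 4298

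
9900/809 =12 + 192/809=12.24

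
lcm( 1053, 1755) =5265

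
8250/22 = 375 = 375.00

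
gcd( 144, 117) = 9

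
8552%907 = 389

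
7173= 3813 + 3360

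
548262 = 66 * 8307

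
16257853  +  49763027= 66020880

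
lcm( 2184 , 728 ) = 2184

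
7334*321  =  2354214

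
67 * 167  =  11189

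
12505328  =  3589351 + 8915977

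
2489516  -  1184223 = 1305293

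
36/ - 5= - 36/5 = - 7.20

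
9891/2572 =3 +2175/2572 = 3.85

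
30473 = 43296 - 12823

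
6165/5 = 1233 = 1233.00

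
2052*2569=5271588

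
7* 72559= 507913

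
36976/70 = 18488/35 = 528.23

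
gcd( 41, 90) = 1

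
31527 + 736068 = 767595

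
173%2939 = 173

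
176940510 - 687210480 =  - 510269970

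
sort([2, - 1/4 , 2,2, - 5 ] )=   [ - 5, - 1/4,2,2, 2]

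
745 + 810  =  1555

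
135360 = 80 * 1692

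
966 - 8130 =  - 7164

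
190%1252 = 190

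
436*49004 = 21365744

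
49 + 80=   129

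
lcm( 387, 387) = 387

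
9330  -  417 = 8913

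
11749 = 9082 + 2667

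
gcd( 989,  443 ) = 1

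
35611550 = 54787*650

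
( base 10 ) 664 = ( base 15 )2e4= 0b1010011000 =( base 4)22120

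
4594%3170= 1424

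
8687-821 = 7866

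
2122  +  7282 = 9404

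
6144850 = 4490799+1654051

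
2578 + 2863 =5441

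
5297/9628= 5297/9628 = 0.55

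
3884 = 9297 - 5413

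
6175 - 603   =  5572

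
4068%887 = 520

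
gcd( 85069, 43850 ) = 877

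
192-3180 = - 2988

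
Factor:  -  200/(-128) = 2^( - 4 )*5^2 = 25/16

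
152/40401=152/40401  =  0.00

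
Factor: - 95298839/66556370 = -2^( - 1 )*5^( - 1 )*263^1*362353^1*6655637^(  -  1)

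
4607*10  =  46070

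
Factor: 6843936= 2^5*3^1 * 11^1*6481^1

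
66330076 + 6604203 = 72934279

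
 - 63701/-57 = 1117 + 32/57  =  1117.56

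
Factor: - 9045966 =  - 2^1*3^1*863^1*  1747^1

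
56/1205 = 56/1205= 0.05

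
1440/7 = 1440/7 =205.71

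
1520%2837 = 1520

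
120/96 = 1 + 1/4 = 1.25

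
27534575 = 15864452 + 11670123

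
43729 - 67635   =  -23906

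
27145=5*5429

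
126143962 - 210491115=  - 84347153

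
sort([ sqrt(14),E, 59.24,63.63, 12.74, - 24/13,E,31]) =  [ - 24/13 , E,E, sqrt(14 ),12.74, 31 , 59.24,63.63 ] 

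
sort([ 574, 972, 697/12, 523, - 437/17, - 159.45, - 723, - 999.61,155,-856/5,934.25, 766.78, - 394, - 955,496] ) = [ - 999.61, - 955, - 723, - 394, - 856/5,  -  159.45,  -  437/17, 697/12,155, 496, 523, 574,766.78, 934.25, 972]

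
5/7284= 5/7284= 0.00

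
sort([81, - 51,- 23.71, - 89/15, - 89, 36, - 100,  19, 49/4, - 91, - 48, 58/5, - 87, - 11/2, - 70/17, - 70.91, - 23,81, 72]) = [ - 100, - 91, - 89, - 87,-70.91, -51, - 48, - 23.71, - 23, - 89/15, - 11/2, - 70/17, 58/5, 49/4,19, 36,72, 81, 81] 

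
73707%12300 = 12207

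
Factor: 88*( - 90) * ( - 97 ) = 768240  =  2^4*3^2*5^1* 11^1 * 97^1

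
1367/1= 1367= 1367.00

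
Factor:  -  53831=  - 53831^1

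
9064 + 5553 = 14617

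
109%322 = 109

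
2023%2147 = 2023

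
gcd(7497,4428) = 9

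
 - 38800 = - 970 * 40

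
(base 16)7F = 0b1111111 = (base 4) 1333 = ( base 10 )127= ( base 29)4B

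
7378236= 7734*954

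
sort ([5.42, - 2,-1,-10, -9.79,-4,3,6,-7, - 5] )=[ - 10,-9.79, - 7,- 5, - 4,  -  2,-1,3,5.42,6 ] 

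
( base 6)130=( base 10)54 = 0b110110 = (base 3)2000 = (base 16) 36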